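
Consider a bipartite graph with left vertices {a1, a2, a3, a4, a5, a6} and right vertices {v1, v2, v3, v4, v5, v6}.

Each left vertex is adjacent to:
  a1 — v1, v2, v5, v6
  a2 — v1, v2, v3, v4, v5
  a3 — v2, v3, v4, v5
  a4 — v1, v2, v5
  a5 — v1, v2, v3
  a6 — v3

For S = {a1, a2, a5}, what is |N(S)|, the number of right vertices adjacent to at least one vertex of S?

The union of neighbours of {a1, a2, a5} is {v1, v2, v3, v4, v5, v6}, which has 6 elements.
Since |N(S)| = 6 ≥ |S| = 3, Hall's condition holds for this subset.

6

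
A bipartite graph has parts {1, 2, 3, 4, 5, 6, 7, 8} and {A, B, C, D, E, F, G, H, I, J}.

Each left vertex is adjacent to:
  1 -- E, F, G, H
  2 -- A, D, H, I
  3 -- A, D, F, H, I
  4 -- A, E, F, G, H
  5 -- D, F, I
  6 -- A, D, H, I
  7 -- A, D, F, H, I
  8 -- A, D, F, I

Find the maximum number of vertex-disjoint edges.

7

One maximum matching: 1-E, 2-D, 3-H, 4-G, 5-F, 6-I, 7-A.
The set {2, 3, 5, 6, 7, 8} has only 5 neighbours ({A, D, F, H, I}), so by Hall's theorem at most 7 of the 8 left vertices can be matched.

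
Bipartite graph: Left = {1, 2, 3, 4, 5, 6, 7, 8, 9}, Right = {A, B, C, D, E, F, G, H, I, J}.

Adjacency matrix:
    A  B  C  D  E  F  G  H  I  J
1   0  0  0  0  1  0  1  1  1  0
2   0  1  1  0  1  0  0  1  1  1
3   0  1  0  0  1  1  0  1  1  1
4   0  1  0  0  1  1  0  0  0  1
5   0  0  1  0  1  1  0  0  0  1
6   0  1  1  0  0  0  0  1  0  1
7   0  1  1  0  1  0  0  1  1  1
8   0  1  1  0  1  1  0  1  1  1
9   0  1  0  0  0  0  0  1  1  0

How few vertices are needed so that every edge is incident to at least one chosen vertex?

{1, B, C, E, F, H, I, J} is a vertex cover of size 8: every edge has an endpoint in this set.
No smaller cover exists because 1–G, 2–I, 3–H, 4–F, 5–C, 6–B, 7–E, 8–J is a matching of size 8, and a cover must include an endpoint of each of these disjoint edges (König's theorem).

8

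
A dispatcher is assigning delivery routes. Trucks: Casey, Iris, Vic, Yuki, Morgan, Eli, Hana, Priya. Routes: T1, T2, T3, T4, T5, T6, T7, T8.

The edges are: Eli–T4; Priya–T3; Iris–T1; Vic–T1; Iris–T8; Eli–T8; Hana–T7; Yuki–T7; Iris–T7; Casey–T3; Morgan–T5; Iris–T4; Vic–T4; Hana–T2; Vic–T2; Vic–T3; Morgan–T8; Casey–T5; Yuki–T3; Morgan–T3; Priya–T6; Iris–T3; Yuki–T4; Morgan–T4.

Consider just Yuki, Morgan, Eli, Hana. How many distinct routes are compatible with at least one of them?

6

The union of neighbours of {Yuki, Morgan, Eli, Hana} is {T2, T3, T4, T5, T7, T8}, which has 6 elements.
Since |N(S)| = 6 ≥ |S| = 4, Hall's condition holds for this subset.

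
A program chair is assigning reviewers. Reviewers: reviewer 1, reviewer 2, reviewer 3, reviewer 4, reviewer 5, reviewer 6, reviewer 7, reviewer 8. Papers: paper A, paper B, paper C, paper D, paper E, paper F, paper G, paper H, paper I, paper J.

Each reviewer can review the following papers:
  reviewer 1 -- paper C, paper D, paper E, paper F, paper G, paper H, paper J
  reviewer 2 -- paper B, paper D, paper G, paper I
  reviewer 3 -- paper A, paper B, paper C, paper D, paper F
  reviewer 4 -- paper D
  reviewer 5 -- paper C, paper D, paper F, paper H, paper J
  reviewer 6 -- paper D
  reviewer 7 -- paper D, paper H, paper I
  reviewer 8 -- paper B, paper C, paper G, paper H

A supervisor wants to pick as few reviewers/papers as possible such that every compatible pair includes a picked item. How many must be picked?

7

The 7 edges reviewer 1–paper G, reviewer 2–paper I, reviewer 3–paper C, reviewer 4–paper D, reviewer 5–paper J, reviewer 7–paper H, reviewer 8–paper B form a matching, so any vertex cover needs at least 7 vertices (one per matched edge).
Conversely {reviewer 1, reviewer 2, reviewer 3, reviewer 5, reviewer 7, reviewer 8, paper D} meets every edge and has exactly 7 vertices, so 7 is optimal.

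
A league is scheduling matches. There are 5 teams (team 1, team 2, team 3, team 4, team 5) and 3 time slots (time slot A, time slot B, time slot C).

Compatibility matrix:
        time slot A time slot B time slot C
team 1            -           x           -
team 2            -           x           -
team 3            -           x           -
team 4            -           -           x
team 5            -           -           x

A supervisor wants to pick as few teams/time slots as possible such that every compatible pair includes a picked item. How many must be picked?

2

The 2 edges team 1–time slot B, team 4–time slot C form a matching, so any vertex cover needs at least 2 vertices (one per matched edge).
Conversely {time slot B, time slot C} meets every edge and has exactly 2 vertices, so 2 is optimal.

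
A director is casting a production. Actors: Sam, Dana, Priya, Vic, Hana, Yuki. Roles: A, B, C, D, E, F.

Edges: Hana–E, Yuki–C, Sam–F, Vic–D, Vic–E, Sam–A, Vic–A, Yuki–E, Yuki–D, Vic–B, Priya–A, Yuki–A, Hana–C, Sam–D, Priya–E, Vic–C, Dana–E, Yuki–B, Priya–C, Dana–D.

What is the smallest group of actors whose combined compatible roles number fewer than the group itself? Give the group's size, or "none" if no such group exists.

none

A matching saturating every actor exists, for instance Sam→F, Dana→D, Priya→C, Vic→B, Hana→E, Yuki→A.
By Hall's marriage theorem, this means |N(S)| ≥ |S| for every subset S, so no violating subset exists.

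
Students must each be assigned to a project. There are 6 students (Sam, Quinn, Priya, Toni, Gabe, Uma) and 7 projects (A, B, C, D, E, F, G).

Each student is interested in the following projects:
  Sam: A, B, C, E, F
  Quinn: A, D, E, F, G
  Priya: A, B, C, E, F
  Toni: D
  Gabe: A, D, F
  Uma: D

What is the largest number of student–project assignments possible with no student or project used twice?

5

For example, pair Sam-E, Quinn-G, Priya-A, Toni-D, Gabe-F.
The set {Toni, Uma} has only 1 neighbour ({D}), so by Hall's theorem at most 5 of the 6 students can be matched.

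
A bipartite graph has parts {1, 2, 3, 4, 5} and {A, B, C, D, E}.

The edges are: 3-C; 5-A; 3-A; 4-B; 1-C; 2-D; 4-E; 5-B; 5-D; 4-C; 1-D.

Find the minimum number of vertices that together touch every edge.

5

{1, 2, 3, 4, 5} is a vertex cover of size 5: every edge has an endpoint in this set.
No smaller cover exists because 1–C, 2–D, 3–A, 4–E, 5–B is a matching of size 5, and a cover must include an endpoint of each of these disjoint edges (König's theorem).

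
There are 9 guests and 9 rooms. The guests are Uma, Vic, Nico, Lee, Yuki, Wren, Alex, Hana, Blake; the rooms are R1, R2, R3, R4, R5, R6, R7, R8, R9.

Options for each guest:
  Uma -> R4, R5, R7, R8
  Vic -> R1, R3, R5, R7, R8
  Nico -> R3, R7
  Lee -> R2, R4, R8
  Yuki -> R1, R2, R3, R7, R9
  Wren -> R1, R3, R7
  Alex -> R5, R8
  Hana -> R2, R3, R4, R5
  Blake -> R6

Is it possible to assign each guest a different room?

Yes

For example, pair Uma-R4, Vic-R5, Nico-R7, Lee-R2, Yuki-R9, Wren-R1, Alex-R8, Hana-R3, Blake-R6.
Every guest is matched, so this is a perfect matching.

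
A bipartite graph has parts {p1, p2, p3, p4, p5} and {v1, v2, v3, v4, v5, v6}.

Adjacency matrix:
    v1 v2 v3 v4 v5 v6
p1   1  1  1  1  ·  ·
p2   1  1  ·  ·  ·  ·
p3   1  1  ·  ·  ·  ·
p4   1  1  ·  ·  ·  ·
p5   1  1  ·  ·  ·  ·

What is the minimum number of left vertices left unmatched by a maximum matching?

2

One maximum matching: p1–v4, p2–v1, p3–v2.
The set {p2, p3, p4, p5} has only 2 neighbours ({v1, v2}), so by Hall's theorem at most 3 of the 5 left vertices can be matched.
That matches 3 of the 5, leaving 2 unmatched; no matching can do better.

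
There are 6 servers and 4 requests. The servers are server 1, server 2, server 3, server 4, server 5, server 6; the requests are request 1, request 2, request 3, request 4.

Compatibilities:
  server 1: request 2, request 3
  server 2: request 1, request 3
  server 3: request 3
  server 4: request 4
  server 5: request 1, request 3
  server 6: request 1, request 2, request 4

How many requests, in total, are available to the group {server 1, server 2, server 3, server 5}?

3

The union of neighbours of {server 1, server 2, server 3, server 5} is {request 1, request 2, request 3}, which has 3 elements.
Since |N(S)| = 3 < |S| = 4, Hall's condition fails for this subset.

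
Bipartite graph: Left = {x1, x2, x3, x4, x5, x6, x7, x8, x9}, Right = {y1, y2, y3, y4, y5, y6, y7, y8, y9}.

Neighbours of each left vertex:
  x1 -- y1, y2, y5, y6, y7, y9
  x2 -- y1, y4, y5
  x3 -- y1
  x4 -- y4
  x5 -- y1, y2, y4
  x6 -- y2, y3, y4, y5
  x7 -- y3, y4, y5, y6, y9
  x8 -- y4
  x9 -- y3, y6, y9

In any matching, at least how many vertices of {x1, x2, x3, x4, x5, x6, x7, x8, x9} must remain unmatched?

One maximum matching: x1→y7, x2→y5, x3→y1, x4→y4, x5→y2, x6→y3, x7→y9, x9→y6.
The set {x4, x8} has only 1 neighbour ({y4}), so by Hall's theorem at most 8 of the 9 left vertices can be matched.
That matches 8 of the 9, leaving 1 unmatched; no matching can do better.

1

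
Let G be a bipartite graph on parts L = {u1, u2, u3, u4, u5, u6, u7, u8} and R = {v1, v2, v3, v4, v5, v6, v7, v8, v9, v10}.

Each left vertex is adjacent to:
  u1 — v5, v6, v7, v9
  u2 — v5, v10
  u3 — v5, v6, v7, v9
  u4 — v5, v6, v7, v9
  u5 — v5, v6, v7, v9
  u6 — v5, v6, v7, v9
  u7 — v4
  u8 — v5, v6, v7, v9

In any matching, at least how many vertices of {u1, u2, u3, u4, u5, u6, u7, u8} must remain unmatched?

For example, pair u1-v5, u2-v10, u3-v9, u4-v7, u5-v6, u7-v4.
The set {u1, u3, u4, u5, u6, u8} has only 4 neighbours ({v5, v6, v7, v9}), so by Hall's theorem at most 6 of the 8 left vertices can be matched.
That matches 6 of the 8, leaving 2 unmatched; no matching can do better.

2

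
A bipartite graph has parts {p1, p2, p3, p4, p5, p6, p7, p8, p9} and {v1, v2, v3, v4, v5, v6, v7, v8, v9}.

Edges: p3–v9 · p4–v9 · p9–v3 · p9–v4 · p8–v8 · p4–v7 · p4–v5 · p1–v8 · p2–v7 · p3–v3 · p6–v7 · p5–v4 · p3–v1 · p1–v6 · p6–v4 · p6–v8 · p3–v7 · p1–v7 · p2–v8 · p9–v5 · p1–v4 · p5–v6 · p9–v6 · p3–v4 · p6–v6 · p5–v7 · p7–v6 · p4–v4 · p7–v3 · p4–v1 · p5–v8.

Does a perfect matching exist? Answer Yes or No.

No

The set {p1, p2, p5, p6, p8} has only 4 neighbours ({v4, v6, v7, v8}), so by Hall's theorem at most 8 of the 9 left vertices can be matched.
Hence no matching covers every left vertex.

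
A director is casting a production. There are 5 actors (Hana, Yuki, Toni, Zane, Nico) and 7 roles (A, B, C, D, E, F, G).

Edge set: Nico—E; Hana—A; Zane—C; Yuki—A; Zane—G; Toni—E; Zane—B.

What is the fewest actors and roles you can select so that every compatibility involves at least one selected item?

3

A maximum matching has 3 edges (e.g. Hana–A, Toni–E, Zane–B).
By König's theorem the minimum vertex cover has the same size. One such cover is {Zane, A, E}.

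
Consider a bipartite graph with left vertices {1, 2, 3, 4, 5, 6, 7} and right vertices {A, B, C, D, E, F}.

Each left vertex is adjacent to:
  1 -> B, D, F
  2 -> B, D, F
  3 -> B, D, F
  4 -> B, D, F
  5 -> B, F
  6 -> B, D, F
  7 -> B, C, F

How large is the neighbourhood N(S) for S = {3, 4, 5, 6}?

3

The union of neighbours of {3, 4, 5, 6} is {B, D, F}, which has 3 elements.
Since |N(S)| = 3 < |S| = 4, Hall's condition fails for this subset.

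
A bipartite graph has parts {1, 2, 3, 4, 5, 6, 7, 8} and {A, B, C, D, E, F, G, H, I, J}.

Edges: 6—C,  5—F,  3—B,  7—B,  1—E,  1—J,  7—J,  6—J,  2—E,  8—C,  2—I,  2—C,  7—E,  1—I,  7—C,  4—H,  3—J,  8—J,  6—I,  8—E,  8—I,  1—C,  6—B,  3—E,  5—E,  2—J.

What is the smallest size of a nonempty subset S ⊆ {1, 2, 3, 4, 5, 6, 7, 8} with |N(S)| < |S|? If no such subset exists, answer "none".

Take S = {1, 2, 3, 6, 7, 8}. Its neighbourhood is {B, C, E, I, J}, so |N(S)| = 5 < |S| = 6.
Every subset of size less than 6 has at least as many neighbours as members, so 6 is the minimum.

6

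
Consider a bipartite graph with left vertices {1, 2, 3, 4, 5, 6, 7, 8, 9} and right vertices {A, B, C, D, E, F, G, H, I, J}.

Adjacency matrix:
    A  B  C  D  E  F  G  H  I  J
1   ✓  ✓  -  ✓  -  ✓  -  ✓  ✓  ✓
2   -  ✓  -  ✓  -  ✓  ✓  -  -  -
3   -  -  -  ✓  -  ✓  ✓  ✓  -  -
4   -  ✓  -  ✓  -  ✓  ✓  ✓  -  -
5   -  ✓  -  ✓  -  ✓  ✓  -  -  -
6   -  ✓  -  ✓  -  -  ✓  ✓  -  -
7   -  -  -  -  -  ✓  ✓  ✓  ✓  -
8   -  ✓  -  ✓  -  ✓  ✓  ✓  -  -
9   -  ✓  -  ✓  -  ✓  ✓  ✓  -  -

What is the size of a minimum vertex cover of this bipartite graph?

A maximum matching has 7 edges (e.g. 1–J, 2–D, 3–H, 4–G, 5–F, 6–B, 7–I).
By König's theorem the minimum vertex cover has the same size. One such cover is {1, 7, B, D, F, G, H}.

7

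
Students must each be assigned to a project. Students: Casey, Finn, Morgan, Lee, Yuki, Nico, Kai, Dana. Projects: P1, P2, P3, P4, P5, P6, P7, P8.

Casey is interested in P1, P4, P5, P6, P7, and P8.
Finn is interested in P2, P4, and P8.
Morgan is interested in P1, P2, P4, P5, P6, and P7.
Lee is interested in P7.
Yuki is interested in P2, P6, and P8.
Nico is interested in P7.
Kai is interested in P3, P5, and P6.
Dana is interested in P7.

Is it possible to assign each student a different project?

No

The set {Lee, Nico, Dana} has only 1 neighbour ({P7}), so by Hall's theorem at most 6 of the 8 students can be matched.
Hence no matching covers every student.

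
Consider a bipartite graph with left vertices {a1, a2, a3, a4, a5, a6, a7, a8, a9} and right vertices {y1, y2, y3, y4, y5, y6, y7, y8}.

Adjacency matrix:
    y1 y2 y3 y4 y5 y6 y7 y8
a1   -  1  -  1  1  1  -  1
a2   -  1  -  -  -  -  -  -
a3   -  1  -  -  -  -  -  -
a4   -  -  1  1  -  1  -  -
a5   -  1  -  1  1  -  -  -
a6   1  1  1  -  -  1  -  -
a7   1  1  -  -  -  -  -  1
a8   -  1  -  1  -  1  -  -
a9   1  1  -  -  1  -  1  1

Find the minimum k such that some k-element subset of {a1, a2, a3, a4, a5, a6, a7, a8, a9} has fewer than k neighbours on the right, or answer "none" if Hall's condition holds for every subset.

2

Take S = {a2, a3}. Its neighbourhood is {y2}, so |N(S)| = 1 < |S| = 2.
No single vertex violates Hall's condition since each has at least one neighbour, so 2 is the minimum.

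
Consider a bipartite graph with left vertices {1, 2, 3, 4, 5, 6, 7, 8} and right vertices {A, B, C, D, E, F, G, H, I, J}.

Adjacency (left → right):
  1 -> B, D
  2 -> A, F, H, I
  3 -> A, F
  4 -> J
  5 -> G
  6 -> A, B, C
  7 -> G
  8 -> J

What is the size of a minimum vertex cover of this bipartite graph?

6

{1, 2, 3, 6, G, J} is a vertex cover of size 6: every edge has an endpoint in this set.
No smaller cover exists because 1–D, 2–I, 3–F, 4–J, 5–G, 6–B is a matching of size 6, and a cover must include an endpoint of each of these disjoint edges (König's theorem).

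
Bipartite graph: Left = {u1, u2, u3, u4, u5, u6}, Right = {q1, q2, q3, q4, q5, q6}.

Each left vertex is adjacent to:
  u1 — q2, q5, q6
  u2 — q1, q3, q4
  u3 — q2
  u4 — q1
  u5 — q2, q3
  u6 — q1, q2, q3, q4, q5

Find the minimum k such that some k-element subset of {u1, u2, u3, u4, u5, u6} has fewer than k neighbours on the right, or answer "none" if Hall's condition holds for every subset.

A matching saturating every left vertex exists, for instance u1→q6, u2→q4, u3→q2, u4→q1, u5→q3, u6→q5.
By Hall's marriage theorem, this means |N(S)| ≥ |S| for every subset S, so no violating subset exists.

none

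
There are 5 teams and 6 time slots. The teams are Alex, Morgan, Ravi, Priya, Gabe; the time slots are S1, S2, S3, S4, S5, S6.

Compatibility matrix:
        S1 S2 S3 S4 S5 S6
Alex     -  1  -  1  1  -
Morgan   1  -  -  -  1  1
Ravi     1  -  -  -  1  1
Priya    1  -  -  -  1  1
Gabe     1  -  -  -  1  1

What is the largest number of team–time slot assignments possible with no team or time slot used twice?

4

A valid assignment of size 4: Alex–S2, Morgan–S5, Ravi–S1, Priya–S6.
The set {Morgan, Ravi, Priya, Gabe} has only 3 neighbours ({S1, S5, S6}), so by Hall's theorem at most 4 of the 5 teams can be matched.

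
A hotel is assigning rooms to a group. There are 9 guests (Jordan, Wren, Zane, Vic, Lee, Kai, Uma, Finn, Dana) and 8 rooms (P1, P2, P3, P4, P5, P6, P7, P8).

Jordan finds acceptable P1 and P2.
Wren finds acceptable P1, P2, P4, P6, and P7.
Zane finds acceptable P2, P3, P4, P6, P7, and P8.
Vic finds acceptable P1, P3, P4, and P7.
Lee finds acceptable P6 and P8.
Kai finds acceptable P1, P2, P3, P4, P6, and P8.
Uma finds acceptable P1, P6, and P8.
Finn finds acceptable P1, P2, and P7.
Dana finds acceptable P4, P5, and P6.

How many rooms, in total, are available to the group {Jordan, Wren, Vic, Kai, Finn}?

7

The union of neighbours of {Jordan, Wren, Vic, Kai, Finn} is {P1, P2, P3, P4, P6, P7, P8}, which has 7 elements.
Since |N(S)| = 7 ≥ |S| = 5, Hall's condition holds for this subset.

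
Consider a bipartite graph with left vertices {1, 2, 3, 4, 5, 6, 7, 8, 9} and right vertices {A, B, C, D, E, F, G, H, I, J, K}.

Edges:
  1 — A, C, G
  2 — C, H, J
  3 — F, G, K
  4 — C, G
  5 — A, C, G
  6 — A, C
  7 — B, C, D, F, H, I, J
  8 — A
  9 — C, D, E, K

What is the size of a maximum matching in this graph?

7

For example, pair 1→A, 2→H, 3→F, 4→G, 5→C, 7→J, 9→E.
The set {1, 4, 5, 6, 8} has only 3 neighbours ({A, C, G}), so by Hall's theorem at most 7 of the 9 left vertices can be matched.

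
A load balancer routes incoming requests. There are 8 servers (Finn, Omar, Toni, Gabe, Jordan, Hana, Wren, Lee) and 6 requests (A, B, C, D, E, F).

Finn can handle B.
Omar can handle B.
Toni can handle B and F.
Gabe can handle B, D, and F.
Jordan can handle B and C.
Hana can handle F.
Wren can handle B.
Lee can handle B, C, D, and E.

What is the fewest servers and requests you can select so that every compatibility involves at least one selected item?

5

The 5 edges Finn–B, Toni–F, Gabe–D, Jordan–C, Lee–E form a matching, so any vertex cover needs at least 5 vertices (one per matched edge).
Conversely {Gabe, Jordan, Lee, B, F} meets every edge and has exactly 5 vertices, so 5 is optimal.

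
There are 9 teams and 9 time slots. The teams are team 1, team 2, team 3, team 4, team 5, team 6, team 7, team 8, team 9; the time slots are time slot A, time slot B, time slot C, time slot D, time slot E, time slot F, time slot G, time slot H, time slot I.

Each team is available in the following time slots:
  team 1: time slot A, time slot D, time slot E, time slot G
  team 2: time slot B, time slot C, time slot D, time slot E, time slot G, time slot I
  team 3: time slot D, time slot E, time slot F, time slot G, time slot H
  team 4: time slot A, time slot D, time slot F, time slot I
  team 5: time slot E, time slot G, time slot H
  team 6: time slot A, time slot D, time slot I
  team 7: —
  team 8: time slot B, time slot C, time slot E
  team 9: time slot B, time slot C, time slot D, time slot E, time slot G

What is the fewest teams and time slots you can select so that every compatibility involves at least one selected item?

{team 1, team 2, team 3, team 4, team 5, team 6, team 8, team 9} is a vertex cover of size 8: every edge has an endpoint in this set.
No smaller cover exists because team 1–time slot D, team 2–time slot E, team 3–time slot G, team 4–time slot F, team 5–time slot H, team 6–time slot I, team 8–time slot B, team 9–time slot C is a matching of size 8, and a cover must include an endpoint of each of these disjoint edges (König's theorem).

8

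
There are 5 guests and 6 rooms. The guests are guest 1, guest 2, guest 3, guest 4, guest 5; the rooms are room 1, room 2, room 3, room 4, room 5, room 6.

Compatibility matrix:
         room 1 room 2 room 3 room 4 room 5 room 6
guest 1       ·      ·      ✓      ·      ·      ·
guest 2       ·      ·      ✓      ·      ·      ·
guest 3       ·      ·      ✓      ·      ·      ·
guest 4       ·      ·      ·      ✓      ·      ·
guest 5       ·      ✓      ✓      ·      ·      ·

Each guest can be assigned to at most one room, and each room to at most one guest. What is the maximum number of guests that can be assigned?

One maximum matching: guest 1–room 3, guest 4–room 4, guest 5–room 2.
The set {guest 1, guest 2, guest 3} has only 1 neighbour ({room 3}), so by Hall's theorem at most 3 of the 5 guests can be matched.

3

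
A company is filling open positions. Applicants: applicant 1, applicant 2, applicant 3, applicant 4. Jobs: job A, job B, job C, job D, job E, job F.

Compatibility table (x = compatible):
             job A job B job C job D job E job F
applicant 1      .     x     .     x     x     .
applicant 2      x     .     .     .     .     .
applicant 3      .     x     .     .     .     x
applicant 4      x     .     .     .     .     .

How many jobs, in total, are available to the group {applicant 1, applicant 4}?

The union of neighbours of {applicant 1, applicant 4} is {job A, job B, job D, job E}, which has 4 elements.
Since |N(S)| = 4 ≥ |S| = 2, Hall's condition holds for this subset.

4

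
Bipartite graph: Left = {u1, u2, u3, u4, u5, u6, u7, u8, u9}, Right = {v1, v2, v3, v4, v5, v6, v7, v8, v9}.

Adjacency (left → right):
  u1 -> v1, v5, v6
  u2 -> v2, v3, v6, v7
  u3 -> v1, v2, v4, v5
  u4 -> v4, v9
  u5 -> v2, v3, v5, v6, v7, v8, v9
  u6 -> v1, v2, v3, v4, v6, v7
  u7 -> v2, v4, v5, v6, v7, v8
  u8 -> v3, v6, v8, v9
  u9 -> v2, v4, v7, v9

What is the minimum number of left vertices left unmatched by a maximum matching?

For example, pair u1–v6, u2–v7, u3–v1, u4–v9, u5–v5, u6–v4, u7–v8, u8–v3, u9–v2.
All 9 left vertices are matched, so no larger matching exists.
That matches 9 of the 9, leaving 0 unmatched; no matching can do better.

0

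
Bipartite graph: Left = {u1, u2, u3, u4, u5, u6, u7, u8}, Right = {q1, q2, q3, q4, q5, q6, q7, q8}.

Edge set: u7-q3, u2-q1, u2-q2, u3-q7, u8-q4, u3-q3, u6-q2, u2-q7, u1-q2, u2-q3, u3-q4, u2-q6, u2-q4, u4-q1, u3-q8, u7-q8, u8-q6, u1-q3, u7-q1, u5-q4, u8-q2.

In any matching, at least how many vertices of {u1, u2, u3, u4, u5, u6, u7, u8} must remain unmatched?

One maximum matching: u1-q3, u2-q6, u3-q7, u4-q1, u5-q4, u6-q2, u7-q8.
The set {u1, u2, u3, u4, u5, u6, u7, u8} has only 7 neighbours ({q1, q2, q3, q4, q6, q7, q8}), so by Hall's theorem at most 7 of the 8 left vertices can be matched.
That matches 7 of the 8, leaving 1 unmatched; no matching can do better.

1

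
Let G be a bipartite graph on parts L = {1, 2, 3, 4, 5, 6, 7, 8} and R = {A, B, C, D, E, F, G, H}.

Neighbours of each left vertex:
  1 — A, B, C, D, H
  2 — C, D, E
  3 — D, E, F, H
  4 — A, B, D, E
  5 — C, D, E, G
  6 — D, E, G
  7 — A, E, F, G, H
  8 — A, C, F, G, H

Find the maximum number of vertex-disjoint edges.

For example, pair 1-H, 2-D, 3-F, 4-B, 5-C, 6-E, 7-A, 8-G.
All 8 left vertices are matched, so no larger matching exists.

8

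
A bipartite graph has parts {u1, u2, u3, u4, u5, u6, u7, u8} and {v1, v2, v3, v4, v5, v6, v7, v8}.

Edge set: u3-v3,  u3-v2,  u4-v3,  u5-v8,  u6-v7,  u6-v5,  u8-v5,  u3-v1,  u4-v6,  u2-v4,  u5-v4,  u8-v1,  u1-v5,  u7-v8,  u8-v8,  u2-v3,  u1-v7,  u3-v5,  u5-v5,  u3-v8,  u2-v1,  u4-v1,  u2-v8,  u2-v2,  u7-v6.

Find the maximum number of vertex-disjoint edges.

A valid assignment of size 8: u1-v5, u2-v2, u3-v3, u4-v6, u5-v4, u6-v7, u7-v8, u8-v1.
This saturates every left vertex, so 8 is the maximum.

8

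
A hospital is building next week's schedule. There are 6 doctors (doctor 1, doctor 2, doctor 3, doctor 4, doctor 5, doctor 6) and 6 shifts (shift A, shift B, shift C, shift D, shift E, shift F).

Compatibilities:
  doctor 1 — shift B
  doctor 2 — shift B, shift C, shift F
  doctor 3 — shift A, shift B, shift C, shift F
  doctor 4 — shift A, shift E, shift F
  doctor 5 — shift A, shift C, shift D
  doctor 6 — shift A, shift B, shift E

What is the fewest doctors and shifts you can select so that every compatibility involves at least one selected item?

The 6 edges doctor 1–shift B, doctor 2–shift C, doctor 3–shift F, doctor 4–shift A, doctor 5–shift D, doctor 6–shift E form a matching, so any vertex cover needs at least 6 vertices (one per matched edge).
Conversely {doctor 1, doctor 2, doctor 3, doctor 4, doctor 5, doctor 6} meets every edge and has exactly 6 vertices, so 6 is optimal.

6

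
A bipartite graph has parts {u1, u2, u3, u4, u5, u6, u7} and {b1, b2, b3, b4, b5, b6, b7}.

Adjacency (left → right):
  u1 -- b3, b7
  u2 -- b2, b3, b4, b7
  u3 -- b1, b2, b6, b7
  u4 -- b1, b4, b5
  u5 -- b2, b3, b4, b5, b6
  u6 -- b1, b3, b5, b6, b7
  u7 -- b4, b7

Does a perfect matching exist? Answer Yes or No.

Yes

One maximum matching: u1→b3, u2→b4, u3→b2, u4→b5, u5→b6, u6→b1, u7→b7.
All 7 left vertices are covered.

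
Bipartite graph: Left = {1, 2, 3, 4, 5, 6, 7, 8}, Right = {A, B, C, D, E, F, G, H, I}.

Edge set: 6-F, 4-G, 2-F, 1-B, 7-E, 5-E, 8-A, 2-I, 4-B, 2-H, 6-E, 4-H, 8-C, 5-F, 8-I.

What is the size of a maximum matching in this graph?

6

For example, pair 1–B, 2–H, 4–G, 5–F, 6–E, 8–I.
The set {3, 5, 6, 7} has only 2 neighbours ({E, F}), so by Hall's theorem at most 6 of the 8 left vertices can be matched.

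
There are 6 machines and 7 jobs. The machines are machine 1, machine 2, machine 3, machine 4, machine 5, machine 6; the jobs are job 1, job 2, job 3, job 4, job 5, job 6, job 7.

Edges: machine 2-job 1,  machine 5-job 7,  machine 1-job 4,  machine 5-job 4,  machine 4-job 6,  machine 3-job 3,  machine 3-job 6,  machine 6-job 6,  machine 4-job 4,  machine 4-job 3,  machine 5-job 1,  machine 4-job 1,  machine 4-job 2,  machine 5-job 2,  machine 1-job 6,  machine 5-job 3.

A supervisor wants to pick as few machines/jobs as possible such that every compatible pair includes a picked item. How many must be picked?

6

The 6 edges machine 1–job 4, machine 2–job 1, machine 3–job 3, machine 4–job 2, machine 5–job 7, machine 6–job 6 form a matching, so any vertex cover needs at least 6 vertices (one per matched edge).
Conversely {machine 1, machine 2, machine 3, machine 4, machine 5, machine 6} meets every edge and has exactly 6 vertices, so 6 is optimal.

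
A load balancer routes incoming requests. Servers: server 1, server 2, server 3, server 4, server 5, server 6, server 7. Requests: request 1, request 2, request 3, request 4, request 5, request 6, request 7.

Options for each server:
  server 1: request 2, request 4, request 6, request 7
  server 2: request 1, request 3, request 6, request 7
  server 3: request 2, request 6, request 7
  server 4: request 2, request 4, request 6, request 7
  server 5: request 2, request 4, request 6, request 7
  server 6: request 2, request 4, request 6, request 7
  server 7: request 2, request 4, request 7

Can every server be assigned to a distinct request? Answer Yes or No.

The set {server 1, server 3, server 4, server 5, server 6, server 7} has only 4 neighbours ({request 2, request 4, request 6, request 7}), so by Hall's theorem at most 5 of the 7 servers can be matched.
Hence no matching covers every server.

No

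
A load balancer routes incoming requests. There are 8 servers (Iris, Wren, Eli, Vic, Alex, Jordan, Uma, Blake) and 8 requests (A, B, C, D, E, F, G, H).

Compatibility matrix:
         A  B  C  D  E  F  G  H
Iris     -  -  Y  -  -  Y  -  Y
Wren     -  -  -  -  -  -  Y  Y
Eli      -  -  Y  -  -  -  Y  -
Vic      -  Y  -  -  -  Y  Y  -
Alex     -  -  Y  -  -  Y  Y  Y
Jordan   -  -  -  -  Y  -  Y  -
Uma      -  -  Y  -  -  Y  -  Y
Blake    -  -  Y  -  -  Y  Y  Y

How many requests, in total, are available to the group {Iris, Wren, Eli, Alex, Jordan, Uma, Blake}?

The union of neighbours of {Iris, Wren, Eli, Alex, Jordan, Uma, Blake} is {C, E, F, G, H}, which has 5 elements.
Since |N(S)| = 5 < |S| = 7, Hall's condition fails for this subset.

5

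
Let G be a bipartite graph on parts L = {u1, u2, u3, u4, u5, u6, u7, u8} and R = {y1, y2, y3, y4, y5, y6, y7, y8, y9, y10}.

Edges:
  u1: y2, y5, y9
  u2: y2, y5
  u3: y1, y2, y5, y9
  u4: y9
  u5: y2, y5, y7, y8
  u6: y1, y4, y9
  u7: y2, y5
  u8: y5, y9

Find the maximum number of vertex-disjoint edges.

For example, pair u1–y5, u2–y2, u3–y1, u4–y9, u5–y7, u6–y4.
The set {u1, u2, u4, u7, u8} has only 3 neighbours ({y2, y5, y9}), so by Hall's theorem at most 6 of the 8 left vertices can be matched.

6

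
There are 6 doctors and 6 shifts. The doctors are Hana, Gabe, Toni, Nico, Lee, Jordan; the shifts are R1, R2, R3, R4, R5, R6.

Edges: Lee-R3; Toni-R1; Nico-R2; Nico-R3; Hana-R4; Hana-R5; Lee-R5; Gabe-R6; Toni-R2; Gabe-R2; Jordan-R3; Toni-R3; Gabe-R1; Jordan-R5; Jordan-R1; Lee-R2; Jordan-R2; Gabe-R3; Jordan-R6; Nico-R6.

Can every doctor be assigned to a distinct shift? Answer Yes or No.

Yes

A valid assignment of size 6: Hana–R4, Gabe–R2, Toni–R1, Nico–R3, Lee–R5, Jordan–R6.
All 6 doctors are covered.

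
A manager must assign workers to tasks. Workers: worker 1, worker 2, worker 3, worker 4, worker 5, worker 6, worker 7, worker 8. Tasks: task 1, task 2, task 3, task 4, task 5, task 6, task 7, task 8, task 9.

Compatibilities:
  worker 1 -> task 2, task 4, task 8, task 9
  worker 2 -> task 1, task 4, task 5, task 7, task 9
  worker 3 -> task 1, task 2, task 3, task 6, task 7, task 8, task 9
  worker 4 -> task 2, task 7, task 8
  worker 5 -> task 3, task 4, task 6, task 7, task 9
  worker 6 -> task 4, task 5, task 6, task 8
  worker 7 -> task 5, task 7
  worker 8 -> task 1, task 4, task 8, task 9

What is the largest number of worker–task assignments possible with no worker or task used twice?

8

One maximum matching: worker 1-task 9, worker 2-task 4, worker 3-task 1, worker 4-task 2, worker 5-task 7, worker 6-task 6, worker 7-task 5, worker 8-task 8.
All 8 workers are matched, so no larger matching exists.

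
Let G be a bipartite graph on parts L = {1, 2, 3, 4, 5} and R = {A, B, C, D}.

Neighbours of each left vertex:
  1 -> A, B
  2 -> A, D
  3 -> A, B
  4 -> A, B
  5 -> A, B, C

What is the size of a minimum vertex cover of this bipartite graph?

A maximum matching has 4 edges (e.g. 1–A, 2–D, 3–B, 5–C).
By König's theorem the minimum vertex cover has the same size. One such cover is {2, 5, A, B}.

4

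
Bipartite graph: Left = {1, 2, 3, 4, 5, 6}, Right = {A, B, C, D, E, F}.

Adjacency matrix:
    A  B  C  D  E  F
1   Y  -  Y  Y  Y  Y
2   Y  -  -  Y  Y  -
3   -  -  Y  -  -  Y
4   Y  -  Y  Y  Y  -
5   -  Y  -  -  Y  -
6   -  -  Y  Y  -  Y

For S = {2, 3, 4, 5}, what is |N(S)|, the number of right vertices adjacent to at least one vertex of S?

The union of neighbours of {2, 3, 4, 5} is {A, B, C, D, E, F}, which has 6 elements.
Since |N(S)| = 6 ≥ |S| = 4, Hall's condition holds for this subset.

6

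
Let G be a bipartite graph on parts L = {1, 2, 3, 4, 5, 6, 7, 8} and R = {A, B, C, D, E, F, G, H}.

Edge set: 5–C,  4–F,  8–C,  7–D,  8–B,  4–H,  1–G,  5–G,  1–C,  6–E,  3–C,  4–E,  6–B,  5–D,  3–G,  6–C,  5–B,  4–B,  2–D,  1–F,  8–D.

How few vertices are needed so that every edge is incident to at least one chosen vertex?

{1, 3, 4, 5, 6, 8, D} is a vertex cover of size 7: every edge has an endpoint in this set.
No smaller cover exists because 1–F, 2–D, 3–C, 4–H, 5–G, 6–E, 8–B is a matching of size 7, and a cover must include an endpoint of each of these disjoint edges (König's theorem).

7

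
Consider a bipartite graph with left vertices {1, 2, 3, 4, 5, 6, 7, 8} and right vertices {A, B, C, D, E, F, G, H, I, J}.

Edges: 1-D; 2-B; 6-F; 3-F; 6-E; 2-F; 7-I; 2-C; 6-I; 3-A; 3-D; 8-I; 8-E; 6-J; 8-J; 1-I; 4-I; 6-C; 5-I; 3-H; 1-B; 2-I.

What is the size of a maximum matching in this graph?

6

A valid assignment of size 6: 1-D, 2-B, 3-F, 4-I, 6-J, 8-E.
The set {4, 5, 7} has only 1 neighbour ({I}), so by Hall's theorem at most 6 of the 8 left vertices can be matched.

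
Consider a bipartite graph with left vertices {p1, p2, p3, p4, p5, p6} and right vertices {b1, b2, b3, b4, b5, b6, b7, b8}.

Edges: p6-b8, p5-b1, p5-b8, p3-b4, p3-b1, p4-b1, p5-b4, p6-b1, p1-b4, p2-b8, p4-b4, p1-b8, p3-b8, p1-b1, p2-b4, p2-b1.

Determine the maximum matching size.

3

A valid assignment of size 3: p1–b1, p2–b4, p3–b8.
The set {p1, p2, p3, p4, p5, p6} has only 3 neighbours ({b1, b4, b8}), so by Hall's theorem at most 3 of the 6 left vertices can be matched.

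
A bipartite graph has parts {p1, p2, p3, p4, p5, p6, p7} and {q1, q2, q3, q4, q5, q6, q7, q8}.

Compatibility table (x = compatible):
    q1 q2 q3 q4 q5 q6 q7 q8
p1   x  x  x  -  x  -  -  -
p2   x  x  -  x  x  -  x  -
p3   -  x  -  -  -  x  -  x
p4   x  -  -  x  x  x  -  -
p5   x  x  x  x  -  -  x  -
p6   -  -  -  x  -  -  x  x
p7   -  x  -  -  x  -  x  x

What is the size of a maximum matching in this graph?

7

A valid assignment of size 7: p1–q5, p2–q4, p3–q2, p4–q6, p5–q1, p6–q7, p7–q8.
This saturates every left vertex, so 7 is the maximum.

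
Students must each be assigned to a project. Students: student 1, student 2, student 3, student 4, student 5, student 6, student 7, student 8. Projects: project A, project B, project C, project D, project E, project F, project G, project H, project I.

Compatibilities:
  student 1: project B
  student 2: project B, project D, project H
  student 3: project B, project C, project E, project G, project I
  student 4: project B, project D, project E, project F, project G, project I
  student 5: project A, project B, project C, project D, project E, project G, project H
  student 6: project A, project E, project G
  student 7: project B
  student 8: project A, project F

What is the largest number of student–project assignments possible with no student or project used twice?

One maximum matching: student 1–project B, student 2–project D, student 3–project I, student 4–project G, student 5–project H, student 6–project E, student 8–project A.
The set {student 1, student 7} has only 1 neighbour ({project B}), so by Hall's theorem at most 7 of the 8 students can be matched.

7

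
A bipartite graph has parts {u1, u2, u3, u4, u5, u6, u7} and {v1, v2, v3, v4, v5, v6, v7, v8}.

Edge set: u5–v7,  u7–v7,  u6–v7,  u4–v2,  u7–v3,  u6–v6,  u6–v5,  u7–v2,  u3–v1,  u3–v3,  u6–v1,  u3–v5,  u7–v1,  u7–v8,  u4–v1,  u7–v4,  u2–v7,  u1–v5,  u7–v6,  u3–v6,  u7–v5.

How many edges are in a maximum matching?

6

One maximum matching: u1-v5, u2-v7, u3-v1, u4-v2, u6-v6, u7-v8.
The set {u2, u5} has only 1 neighbour ({v7}), so by Hall's theorem at most 6 of the 7 left vertices can be matched.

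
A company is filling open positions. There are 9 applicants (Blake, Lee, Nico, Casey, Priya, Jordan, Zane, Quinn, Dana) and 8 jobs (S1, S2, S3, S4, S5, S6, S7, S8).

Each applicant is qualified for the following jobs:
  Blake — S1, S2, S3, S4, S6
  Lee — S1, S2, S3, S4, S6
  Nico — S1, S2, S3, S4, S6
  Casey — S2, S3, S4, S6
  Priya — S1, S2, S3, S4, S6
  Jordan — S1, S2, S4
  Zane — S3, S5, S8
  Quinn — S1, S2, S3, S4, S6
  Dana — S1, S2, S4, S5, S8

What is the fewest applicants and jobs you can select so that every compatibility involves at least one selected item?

7

A maximum matching has 7 edges (e.g. Blake–S6, Lee–S1, Nico–S3, Casey–S4, Priya–S2, Zane–S5, Dana–S8).
By König's theorem the minimum vertex cover has the same size. One such cover is {Zane, Dana, S1, S2, S3, S4, S6}.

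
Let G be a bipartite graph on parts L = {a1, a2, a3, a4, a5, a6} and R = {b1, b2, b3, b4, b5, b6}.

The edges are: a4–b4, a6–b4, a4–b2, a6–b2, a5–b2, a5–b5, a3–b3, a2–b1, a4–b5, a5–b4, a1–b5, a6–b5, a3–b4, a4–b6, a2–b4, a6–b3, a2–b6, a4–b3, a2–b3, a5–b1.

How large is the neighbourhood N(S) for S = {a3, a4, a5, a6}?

The union of neighbours of {a3, a4, a5, a6} is {b1, b2, b3, b4, b5, b6}, which has 6 elements.
Since |N(S)| = 6 ≥ |S| = 4, Hall's condition holds for this subset.

6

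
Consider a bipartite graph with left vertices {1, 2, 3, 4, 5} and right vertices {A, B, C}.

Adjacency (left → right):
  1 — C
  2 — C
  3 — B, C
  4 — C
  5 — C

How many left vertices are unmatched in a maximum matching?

For example, pair 1-C, 3-B.
The set {1, 2, 4, 5} has only 1 neighbour ({C}), so by Hall's theorem at most 2 of the 5 left vertices can be matched.
That matches 2 of the 5, leaving 3 unmatched; no matching can do better.

3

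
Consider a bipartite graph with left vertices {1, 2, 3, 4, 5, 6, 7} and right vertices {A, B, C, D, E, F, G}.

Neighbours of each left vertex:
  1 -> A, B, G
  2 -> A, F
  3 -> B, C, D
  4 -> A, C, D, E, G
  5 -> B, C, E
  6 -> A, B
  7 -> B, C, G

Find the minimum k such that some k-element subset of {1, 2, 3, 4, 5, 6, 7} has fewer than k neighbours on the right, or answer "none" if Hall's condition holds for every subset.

none

A matching saturating every left vertex exists, for instance 1→G, 2→F, 3→D, 4→E, 5→C, 6→A, 7→B.
By Hall's marriage theorem, this means |N(S)| ≥ |S| for every subset S, so no violating subset exists.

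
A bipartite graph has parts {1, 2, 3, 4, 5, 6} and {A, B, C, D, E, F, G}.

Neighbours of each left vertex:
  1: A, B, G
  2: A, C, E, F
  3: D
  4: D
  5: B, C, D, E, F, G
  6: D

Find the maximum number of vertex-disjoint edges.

4

For example, pair 1→B, 2→E, 3→D, 5→G.
The set {3, 4, 6} has only 1 neighbour ({D}), so by Hall's theorem at most 4 of the 6 left vertices can be matched.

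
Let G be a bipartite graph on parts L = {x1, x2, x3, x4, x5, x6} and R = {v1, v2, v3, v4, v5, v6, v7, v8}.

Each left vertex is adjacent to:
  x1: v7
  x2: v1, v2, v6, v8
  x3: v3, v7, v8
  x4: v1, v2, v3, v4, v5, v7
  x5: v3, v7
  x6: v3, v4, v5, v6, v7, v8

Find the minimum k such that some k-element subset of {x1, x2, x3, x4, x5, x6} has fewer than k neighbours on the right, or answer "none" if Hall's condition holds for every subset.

none

A matching saturating every left vertex exists, for instance x1→v7, x2→v1, x3→v8, x4→v2, x5→v3, x6→v6.
By Hall's marriage theorem, this means |N(S)| ≥ |S| for every subset S, so no violating subset exists.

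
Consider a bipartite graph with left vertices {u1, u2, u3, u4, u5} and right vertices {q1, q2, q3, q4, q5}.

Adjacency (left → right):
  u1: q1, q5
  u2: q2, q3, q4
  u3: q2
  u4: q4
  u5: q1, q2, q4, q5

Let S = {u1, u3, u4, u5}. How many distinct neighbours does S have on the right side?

4

The union of neighbours of {u1, u3, u4, u5} is {q1, q2, q4, q5}, which has 4 elements.
Since |N(S)| = 4 ≥ |S| = 4, Hall's condition holds for this subset.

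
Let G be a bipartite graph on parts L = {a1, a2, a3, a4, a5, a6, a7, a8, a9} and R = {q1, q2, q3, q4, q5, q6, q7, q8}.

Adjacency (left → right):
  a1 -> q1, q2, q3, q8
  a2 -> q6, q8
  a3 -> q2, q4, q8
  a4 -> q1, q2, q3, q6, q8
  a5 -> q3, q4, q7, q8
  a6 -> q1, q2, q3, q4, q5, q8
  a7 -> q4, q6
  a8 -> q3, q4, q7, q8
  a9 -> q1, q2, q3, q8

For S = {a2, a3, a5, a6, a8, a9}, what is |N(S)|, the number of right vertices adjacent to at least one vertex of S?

8

The union of neighbours of {a2, a3, a5, a6, a8, a9} is {q1, q2, q3, q4, q5, q6, q7, q8}, which has 8 elements.
Since |N(S)| = 8 ≥ |S| = 6, Hall's condition holds for this subset.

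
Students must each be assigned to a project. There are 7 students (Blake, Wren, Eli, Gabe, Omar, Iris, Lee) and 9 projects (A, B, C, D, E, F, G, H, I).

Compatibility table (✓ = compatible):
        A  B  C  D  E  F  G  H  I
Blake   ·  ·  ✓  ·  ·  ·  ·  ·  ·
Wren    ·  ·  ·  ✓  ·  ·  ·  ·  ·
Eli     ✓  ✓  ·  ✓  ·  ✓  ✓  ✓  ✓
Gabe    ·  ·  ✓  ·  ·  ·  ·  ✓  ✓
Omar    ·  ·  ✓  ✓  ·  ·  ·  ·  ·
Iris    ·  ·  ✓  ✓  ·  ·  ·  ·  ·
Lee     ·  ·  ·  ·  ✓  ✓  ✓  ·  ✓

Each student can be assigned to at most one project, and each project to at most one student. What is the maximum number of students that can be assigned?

For example, pair Blake-C, Wren-D, Eli-G, Gabe-H, Lee-E.
The set {Blake, Wren, Omar, Iris} has only 2 neighbours ({C, D}), so by Hall's theorem at most 5 of the 7 students can be matched.

5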